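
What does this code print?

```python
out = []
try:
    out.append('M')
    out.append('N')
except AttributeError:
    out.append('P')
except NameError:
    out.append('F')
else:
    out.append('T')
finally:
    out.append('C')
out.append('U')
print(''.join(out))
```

Execution trace: 'M' (try body) → 'N' (try body, no exception) → 'T' (else) → 'C' (finally) → 'U' (after the try/except). Output: MNTCU

Answer: MNTCU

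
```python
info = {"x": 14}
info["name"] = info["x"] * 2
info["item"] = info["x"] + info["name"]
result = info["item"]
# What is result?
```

Trace:
`info = {"x": 14}` → info = {'x': 14}
`info["name"] = info["x"] * 2` → info = {'x': 14, 'name': 28}
`info["item"] = info["x"] + info["name"]` → info = {'x': 14, 'name': 28, 'item': 42}
`result = info["item"]` → result = 42
So result = 42

Answer: 42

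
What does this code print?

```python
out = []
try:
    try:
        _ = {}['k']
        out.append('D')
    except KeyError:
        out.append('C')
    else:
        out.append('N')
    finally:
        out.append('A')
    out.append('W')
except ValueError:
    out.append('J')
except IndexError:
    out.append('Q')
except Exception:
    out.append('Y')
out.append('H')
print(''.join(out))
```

Execution trace: 'C' (inner except KeyError) → 'A' (inner finally) → 'W' (try body, no exception) → 'H' (after the try/except). Output: CAWH

Answer: CAWH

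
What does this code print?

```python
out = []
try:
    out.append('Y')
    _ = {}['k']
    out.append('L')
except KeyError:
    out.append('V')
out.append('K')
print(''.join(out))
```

Execution trace: 'Y' (try body) → 'V' (except KeyError) → 'K' (after the try/except). Output: YVK

Answer: YVK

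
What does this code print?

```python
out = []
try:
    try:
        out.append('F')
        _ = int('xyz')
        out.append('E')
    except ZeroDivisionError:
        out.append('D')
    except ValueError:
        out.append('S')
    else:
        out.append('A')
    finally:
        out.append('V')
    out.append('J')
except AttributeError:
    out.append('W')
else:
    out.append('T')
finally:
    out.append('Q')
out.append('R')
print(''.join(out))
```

Execution trace: 'F' (inner try body) → 'S' (inner except ValueError) → 'V' (inner finally) → 'J' (try body, no exception) → 'T' (else) → 'Q' (finally) → 'R' (after the try/except). Output: FSVJTQR

Answer: FSVJTQR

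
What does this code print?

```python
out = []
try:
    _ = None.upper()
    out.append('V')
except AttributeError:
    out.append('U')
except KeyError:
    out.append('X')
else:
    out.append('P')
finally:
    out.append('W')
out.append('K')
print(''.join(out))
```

Execution trace: 'U' (except AttributeError) → 'W' (finally) → 'K' (after the try/except). Output: UWK

Answer: UWK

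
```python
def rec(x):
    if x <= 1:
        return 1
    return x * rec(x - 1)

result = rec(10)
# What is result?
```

rec(10) = 10 * 9 * 8 * 7 * 6 * 5 * 4 * 3 * 2 * 1 = 3628800

Answer: 3628800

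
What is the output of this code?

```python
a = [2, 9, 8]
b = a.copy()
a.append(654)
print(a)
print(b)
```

Key concept: list.copy() creates independent copy.
Step by step:
`a = [2, 9, 8]` → a = [2, 9, 8]
`b = a.copy()` → b = [2, 9, 8]
`a.append(654)` → a = [2, 9, 8, 654]
`print(a)` → prints [2, 9, 8, 654]
`print(b)` → prints [2, 9, 8]

Answer:
[2, 9, 8, 654]
[2, 9, 8]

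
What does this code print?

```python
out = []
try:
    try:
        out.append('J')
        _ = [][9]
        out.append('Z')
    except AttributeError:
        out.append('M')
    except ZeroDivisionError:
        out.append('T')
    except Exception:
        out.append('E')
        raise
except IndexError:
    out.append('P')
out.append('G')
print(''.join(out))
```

Execution trace: 'J' (inner try body) → 'E' (inner except Exception) → 'P' (outer except IndexError) → 'G' (after the try/except). Output: JEPG

Answer: JEPG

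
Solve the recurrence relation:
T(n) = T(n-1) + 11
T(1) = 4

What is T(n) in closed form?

Unrolling: T(n) = T(1) + 11·(n-1) = 4 + 11(n-1) = 11n - 7.

Answer: T(n) = 11n - 7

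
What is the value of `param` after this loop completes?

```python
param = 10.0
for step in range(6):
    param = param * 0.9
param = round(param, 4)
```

Exponential decay: 10.0 * 0.9^6
`param` takes the values: 10.0 → 9.0 → 8.1 → 7.29 → 6.561 → 5.9049 → 5.31441 → 5.3144

Answer: 5.3144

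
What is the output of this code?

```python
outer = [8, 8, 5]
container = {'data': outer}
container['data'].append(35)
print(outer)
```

Key concept: dict holds reference to list.
Step by step:
`outer = [8, 8, 5]` → outer = [8, 8, 5]
`container = {'data': outer}` → container = {'data': [8, 8, 5]}
`container['data'].append(35)` → outer = [8, 8, 5, 35]; container = {'data': [8, 8, 5, 35]}
`print(outer)` → prints [8, 8, 5, 35]

Answer: [8, 8, 5, 35]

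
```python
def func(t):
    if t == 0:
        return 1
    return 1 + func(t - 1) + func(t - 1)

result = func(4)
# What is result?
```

func(t) = 1 + 2·func(t-1), func(0)=1. Closed form: (1+1)·2^4 - 1 = 31.

Answer: 31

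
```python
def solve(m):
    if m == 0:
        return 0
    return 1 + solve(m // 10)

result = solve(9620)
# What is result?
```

Count of digits of 9620: 4

Answer: 4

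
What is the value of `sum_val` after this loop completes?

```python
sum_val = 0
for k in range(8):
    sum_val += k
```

Sum of 0 to 7 = 28
`sum_val` takes the values: 0 → 1 → 3 → 6 → 10 → 15 → 21 → 28

Answer: 28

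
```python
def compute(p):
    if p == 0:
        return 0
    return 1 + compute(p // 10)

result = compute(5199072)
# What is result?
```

Count of digits of 5199072: 7

Answer: 7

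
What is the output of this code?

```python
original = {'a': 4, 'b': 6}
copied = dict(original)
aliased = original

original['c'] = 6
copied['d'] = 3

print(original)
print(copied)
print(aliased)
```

Key concept: dict() creates copy, assignment creates alias.
Step by step:
`original = {'a': 4, 'b': 6}` → original = {'a': 4, 'b': 6}
`copied = dict(original)` → copied = {'a': 4, 'b': 6}
`aliased = original` → aliased = {'a': 4, 'b': 6} (same object as original)
`original['c'] = 6` → original = {'a': 4, 'b': 6, 'c': 6} (same object as aliased); aliased = {'a': 4, 'b': 6, 'c': 6} (same object as original)
`copied['d'] = 3` → copied = {'a': 4, 'b': 6, 'd': 3}
`print(original)` → prints {'a': 4, 'b': 6, 'c': 6}
`print(copied)` → prints {'a': 4, 'b': 6, 'd': 3}
`print(aliased)` → prints {'a': 4, 'b': 6, 'c': 6}

Answer:
{'a': 4, 'b': 6, 'c': 6}
{'a': 4, 'b': 6, 'd': 3}
{'a': 4, 'b': 6, 'c': 6}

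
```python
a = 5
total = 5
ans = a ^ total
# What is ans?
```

Trace:
`a = 5` → a = 5
`total = 5` → total = 5
`ans = a ^ total` → ans = 0
So ans = 0

Answer: 0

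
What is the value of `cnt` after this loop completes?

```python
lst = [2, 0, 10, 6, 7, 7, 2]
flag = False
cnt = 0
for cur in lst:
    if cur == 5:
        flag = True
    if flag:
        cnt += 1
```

Count elements after first 5 in [2, 0, 10, 6, 7, 7, 2]
`cnt` takes the values: 0

Answer: 0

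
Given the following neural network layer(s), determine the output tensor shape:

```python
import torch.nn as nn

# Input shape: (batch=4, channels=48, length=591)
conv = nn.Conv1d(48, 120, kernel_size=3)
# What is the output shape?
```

Input: (4, 48, 591) -> Output: (4, 120, 589)

Answer: (4, 120, 589)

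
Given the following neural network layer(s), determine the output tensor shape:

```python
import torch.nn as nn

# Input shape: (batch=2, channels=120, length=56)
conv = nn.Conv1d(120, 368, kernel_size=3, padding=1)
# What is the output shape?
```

Input: (2, 120, 56) -> Output: (2, 368, 56)

Answer: (2, 368, 56)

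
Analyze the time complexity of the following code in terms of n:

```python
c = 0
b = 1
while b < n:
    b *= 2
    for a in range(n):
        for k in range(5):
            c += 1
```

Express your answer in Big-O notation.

Each loop level contributes: log n × n × 1. Multiplying the contributions gives O(n log n).

Answer: O(n log n)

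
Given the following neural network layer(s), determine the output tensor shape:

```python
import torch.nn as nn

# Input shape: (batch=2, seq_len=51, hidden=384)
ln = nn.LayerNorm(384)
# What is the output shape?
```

Input: (2, 51, 384) -> Output: (2, 51, 384)

Answer: (2, 51, 384)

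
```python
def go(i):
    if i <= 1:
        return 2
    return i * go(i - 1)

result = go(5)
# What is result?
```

go(5) = 5 * 4 * 3 * 2 * 2 = 240

Answer: 240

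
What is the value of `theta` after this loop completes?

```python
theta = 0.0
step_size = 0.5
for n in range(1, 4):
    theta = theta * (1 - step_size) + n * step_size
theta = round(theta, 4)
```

Moving average with lr=0.5
`theta` takes the values: 0.0 → 0.5 → 1.25 → 2.125

Answer: 2.125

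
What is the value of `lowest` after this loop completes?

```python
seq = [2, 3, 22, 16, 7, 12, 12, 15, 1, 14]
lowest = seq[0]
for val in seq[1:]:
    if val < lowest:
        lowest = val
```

Minimum of [2, 3, 22, 16, 7, 12, 12, 15, 1, 14]
`lowest` takes the values: 2 → 1

Answer: 1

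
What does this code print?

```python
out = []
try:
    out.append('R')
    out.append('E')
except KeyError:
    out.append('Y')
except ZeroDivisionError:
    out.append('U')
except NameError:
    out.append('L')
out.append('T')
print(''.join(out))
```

Execution trace: 'R' (try body) → 'E' (try body, no exception) → 'T' (after the try/except). Output: RET

Answer: RET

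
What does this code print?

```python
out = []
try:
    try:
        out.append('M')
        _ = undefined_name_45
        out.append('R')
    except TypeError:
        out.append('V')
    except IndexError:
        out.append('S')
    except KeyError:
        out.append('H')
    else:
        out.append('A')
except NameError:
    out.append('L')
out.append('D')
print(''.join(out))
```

Execution trace: 'M' (try body) → 'L' (outer except NameError) → 'D' (after the try/except). Output: MLD

Answer: MLD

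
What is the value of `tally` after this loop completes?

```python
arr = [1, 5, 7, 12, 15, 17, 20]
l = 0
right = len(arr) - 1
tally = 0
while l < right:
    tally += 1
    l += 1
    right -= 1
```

Iterations until pointers meet (list length 7)
`tally` takes the values: 0 → 1 → 2 → 3

Answer: 3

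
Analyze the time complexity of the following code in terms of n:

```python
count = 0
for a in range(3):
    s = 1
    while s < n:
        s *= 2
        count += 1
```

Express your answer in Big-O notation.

Each loop level contributes: 1 × log n. Multiplying the contributions gives O(log n).

Answer: O(log n)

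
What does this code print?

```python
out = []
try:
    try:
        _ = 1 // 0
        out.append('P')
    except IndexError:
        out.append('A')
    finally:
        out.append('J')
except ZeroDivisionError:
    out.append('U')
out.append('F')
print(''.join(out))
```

Execution trace: 'J' (finally) → 'U' (outer except ZeroDivisionError) → 'F' (after the try/except). Output: JUF

Answer: JUF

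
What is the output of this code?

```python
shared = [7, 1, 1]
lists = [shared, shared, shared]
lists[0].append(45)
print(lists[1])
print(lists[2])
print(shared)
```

Key concept: list of same reference.
Step by step:
`shared = [7, 1, 1]` → shared = [7, 1, 1]
`lists = [shared, shared, shared]` → lists = [[7, 1, 1], [7, 1, 1], [7, 1, 1]]
`lists[0].append(45)` → shared = [7, 1, 1, 45]; lists = [[7, 1, 1, 45], [7, 1, 1, 45], [7, 1, 1, 45]]
`print(lists[1])` → prints [7, 1, 1, 45]
`print(lists[2])` → prints [7, 1, 1, 45]
`print(shared)` → prints [7, 1, 1, 45]

Answer:
[7, 1, 1, 45]
[7, 1, 1, 45]
[7, 1, 1, 45]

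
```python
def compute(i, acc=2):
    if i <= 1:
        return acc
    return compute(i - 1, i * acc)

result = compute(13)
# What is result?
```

Accumulator trace (n, acc): (13, 2) -> (12, 26) -> (11, 312) -> (10, 3432) -> (9, 34320) -> (8, 308880) -> (7, 2471040) -> (6, 17297280) -> (5, 103783680) -> (4, 518918400) -> (3, 2075673600) -> (2, 6227020800) -> (1, 12454041600) -> return 12454041600

Answer: 12454041600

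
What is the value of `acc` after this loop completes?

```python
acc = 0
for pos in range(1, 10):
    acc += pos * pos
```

Sum of squares 1² to 9² = 285
`acc` takes the values: 0 → 1 → 5 → 14 → 30 → 55 → 91 → 140 → 204 → 285

Answer: 285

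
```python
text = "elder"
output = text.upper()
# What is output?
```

Trace:
`text = "elder"` → text = 'elder'
`output = text.upper()` → output = 'ELDER'
So output = 'ELDER'

Answer: 'ELDER'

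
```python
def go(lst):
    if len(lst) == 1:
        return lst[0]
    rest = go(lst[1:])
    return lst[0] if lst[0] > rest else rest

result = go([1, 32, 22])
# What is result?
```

Recursive max over [1, 32, 22] = 32

Answer: 32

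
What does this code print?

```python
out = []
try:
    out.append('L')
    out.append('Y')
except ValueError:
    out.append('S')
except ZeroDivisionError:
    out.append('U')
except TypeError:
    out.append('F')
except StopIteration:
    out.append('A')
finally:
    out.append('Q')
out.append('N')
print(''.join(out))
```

Execution trace: 'L' (try body) → 'Y' (try body, no exception) → 'Q' (finally) → 'N' (after the try/except). Output: LYQN

Answer: LYQN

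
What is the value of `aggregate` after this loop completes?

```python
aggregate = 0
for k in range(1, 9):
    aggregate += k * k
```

Sum of squares 1² to 8² = 204
`aggregate` takes the values: 0 → 1 → 5 → 14 → 30 → 55 → 91 → 140 → 204

Answer: 204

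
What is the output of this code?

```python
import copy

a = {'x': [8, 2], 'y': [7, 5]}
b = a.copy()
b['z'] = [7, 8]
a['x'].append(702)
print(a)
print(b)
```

Key concept: shallow copy of dict with mutable values.
Step by step:
`a = {'x': [8, 2], 'y': [7, 5]}` → a = {'x': [8, 2], 'y': [7, 5]}
`b = a.copy()` → b = {'x': [8, 2], 'y': [7, 5]}
`b['z'] = [7, 8]` → b = {'x': [8, 2], 'y': [7, 5], 'z': [7, 8]}
`a['x'].append(702)` → a = {'x': [8, 2, 702], 'y': [7, 5]}; b = {'x': [8, 2, 702], 'y': [7, 5], 'z': [7, 8]}
`print(a)` → prints {'x': [8, 2, 702], 'y': [7, 5]}
`print(b)` → prints {'x': [8, 2, 702], 'y': [7, 5], 'z': [7, 8]}

Answer:
{'x': [8, 2, 702], 'y': [7, 5]}
{'x': [8, 2, 702], 'y': [7, 5], 'z': [7, 8]}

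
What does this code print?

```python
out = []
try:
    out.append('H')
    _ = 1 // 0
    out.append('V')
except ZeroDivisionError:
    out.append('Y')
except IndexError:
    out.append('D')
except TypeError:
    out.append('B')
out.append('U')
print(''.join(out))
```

Execution trace: 'H' (try body) → 'Y' (except ZeroDivisionError) → 'U' (after the try/except). Output: HYU

Answer: HYU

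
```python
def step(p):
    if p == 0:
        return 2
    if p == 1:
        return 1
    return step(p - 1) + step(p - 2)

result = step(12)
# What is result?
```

Build up from base cases: step(0)=2, step(1)=1, step(2)=3, step(3)=4, step(4)=7, step(5)=11, step(6)=18, ..., step(12)=322

Answer: 322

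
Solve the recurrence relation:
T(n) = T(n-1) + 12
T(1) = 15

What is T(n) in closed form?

Unrolling: T(n) = T(1) + 12·(n-1) = 15 + 12(n-1) = 12n + 3.

Answer: T(n) = 12n + 3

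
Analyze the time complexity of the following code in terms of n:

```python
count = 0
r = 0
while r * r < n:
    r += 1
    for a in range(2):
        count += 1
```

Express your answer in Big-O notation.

Each loop level contributes: √n × 1. Multiplying the contributions gives O(√n).

Answer: O(√n)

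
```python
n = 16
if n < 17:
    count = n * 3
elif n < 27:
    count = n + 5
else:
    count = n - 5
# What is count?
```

Trace:
`n = 16` → n = 16
`if n < 17: ...` → n < 17 is True → count = 48
So count = 48

Answer: 48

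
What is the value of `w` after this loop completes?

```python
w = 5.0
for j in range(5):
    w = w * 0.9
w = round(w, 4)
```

Exponential decay: 5.0 * 0.9^5
`w` takes the values: 5.0 → 4.5 → 4.05 → 3.645 → 3.2805 → 2.95245 → 2.9525

Answer: 2.9525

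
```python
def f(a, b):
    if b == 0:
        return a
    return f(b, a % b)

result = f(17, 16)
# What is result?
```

f(17, 16) -> f(16, 1) -> f(1, 0) -> 1

Answer: 1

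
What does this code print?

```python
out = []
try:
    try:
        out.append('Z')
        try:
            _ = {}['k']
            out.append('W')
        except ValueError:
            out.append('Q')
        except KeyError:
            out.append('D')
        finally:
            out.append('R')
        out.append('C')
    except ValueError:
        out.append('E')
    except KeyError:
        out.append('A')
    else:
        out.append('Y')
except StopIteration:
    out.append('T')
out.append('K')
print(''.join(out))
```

Execution trace: 'Z' (try body) → 'D' (inner except KeyError) → 'R' (inner finally) → 'C' (try body, no exception) → 'Y' (else) → 'K' (after the try/except). Output: ZDRCYK

Answer: ZDRCYK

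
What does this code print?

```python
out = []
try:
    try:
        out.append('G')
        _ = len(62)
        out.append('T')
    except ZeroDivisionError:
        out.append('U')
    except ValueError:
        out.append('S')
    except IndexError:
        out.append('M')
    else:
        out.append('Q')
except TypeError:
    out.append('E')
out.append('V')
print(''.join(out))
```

Execution trace: 'G' (try body) → 'E' (outer except TypeError) → 'V' (after the try/except). Output: GEV

Answer: GEV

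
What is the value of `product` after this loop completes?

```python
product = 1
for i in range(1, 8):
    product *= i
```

7! = 5040
`product` takes the values: 1 → 2 → 6 → 24 → 120 → 720 → 5040

Answer: 5040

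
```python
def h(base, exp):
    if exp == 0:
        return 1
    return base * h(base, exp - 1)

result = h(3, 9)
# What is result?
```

h(3, 9) = 3 * 3 * 3 * 3 * 3 * 3 * 3 * 3 * 3 = 19683

Answer: 19683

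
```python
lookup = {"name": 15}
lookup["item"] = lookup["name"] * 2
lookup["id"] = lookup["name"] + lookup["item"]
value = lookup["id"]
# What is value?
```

Trace:
`lookup = {"name": 15}` → lookup = {'name': 15}
`lookup["item"] = lookup["name"] * 2` → lookup = {'name': 15, 'item': 30}
`lookup["id"] = lookup["name"] + lookup["item"]` → lookup = {'name': 15, 'item': 30, 'id': 45}
`value = lookup["id"]` → value = 45
So value = 45

Answer: 45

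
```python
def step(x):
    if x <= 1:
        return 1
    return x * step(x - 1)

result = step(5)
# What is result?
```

step(5) = 5 * 4 * 3 * 2 * 1 = 120

Answer: 120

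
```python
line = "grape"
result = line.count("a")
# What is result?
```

Trace:
`line = "grape"` → line = 'grape'
`result = line.count("a")` → result = 1
So result = 1

Answer: 1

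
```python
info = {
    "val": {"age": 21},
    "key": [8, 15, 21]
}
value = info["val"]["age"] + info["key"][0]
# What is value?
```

Trace:
`info = { ...` → info = {'val': {'age': 21}, 'key': [8, 15, 21]}
`value = info["val"]["age"] + info["key"][0]` → value = 29
So value = 29

Answer: 29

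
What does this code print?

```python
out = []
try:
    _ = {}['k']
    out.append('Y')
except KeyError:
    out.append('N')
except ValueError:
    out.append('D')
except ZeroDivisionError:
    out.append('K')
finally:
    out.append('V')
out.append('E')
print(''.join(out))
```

Execution trace: 'N' (except KeyError) → 'V' (finally) → 'E' (after the try/except). Output: NVE

Answer: NVE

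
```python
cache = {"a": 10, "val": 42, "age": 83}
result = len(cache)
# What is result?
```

Trace:
`cache = {"a": 10, "val": 42, "age": 83}` → cache = {'a': 10, 'val': 42, 'age': 83}
`result = len(cache)` → result = 3
So result = 3

Answer: 3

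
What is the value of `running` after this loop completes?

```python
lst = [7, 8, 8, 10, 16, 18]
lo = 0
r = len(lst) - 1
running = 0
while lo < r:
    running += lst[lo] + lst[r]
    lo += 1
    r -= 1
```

Sum of pairs from ends
`running` takes the values: 0 → 25 → 49 → 67

Answer: 67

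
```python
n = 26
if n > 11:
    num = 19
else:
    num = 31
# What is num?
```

Trace:
`n = 26` → n = 26
`if n > 11: ...` → n > 11 is True → num = 19
So num = 19

Answer: 19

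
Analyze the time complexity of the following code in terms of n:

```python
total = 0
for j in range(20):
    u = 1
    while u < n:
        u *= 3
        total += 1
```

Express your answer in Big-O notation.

Each loop level contributes: 1 × log n. Multiplying the contributions gives O(log n).

Answer: O(log n)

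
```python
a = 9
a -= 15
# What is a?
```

Trace:
`a = 9` → a = 9
`a -= 15` → a = -6
So a = -6

Answer: -6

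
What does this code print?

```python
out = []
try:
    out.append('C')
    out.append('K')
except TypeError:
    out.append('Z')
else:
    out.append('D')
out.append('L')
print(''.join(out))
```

Execution trace: 'C' (try body) → 'K' (try body, no exception) → 'D' (else) → 'L' (after the try/except). Output: CKDL

Answer: CKDL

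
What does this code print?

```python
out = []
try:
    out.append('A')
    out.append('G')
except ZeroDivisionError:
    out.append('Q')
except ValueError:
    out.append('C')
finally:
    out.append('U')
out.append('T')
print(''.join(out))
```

Execution trace: 'A' (try body) → 'G' (try body, no exception) → 'U' (finally) → 'T' (after the try/except). Output: AGUT

Answer: AGUT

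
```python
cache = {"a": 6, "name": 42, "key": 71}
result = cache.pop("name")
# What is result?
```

Trace:
`cache = {"a": 6, "name": 42, "key": 71}` → cache = {'a': 6, 'name': 42, 'key': 71}
`result = cache.pop("name")` → cache = {'a': 6, 'key': 71}; result = 42
So result = 42

Answer: 42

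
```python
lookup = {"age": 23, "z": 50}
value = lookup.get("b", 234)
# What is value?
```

Trace:
`lookup = {"age": 23, "z": 50}` → lookup = {'age': 23, 'z': 50}
`value = lookup.get("b", 234)` → value = 234
So value = 234

Answer: 234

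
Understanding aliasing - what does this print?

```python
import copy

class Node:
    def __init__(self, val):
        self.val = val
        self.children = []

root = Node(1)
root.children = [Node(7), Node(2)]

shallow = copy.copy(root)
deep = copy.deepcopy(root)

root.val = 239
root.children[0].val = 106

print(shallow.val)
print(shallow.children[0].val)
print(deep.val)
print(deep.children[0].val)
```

Key concept: deep copy with custom objects.
Step by step:
`root = Node(1)` → root = Node(val=1, children=[])
`root.children = [Node(7), Node(2)]` → root = Node(val=1, children=[Node(val=7, children=[]), Node(val=2, children=[])])
`shallow = copy.copy(root)` → shallow = Node(val=1, children=[Node(val=7, children=[]), Node(val=2, children=[])])
`deep = copy.deepcopy(root)` → deep = Node(val=1, children=[Node(val=7, children=[]), Node(val=2, children=[])])
`root.val = 239` → root = Node(val=239, children=[Node(val=7, children=[]), Node(val=2, children=[])])
`root.children[0].val = 106` → root = Node(val=239, children=[Node(val=106, children=[]), Node(val=2, children=[])]); shallow = Node(val=1, children=[Node(val=106, children=[]), Node(val=2, children=[])])
`print(shallow.val)` → prints 1
`print(shallow.children[0].val)` → prints 106
`print(deep.val)` → prints 1
`print(deep.children[0].val)` → prints 7

Answer:
1
106
1
7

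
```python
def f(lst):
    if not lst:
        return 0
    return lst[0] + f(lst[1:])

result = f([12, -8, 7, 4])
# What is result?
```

12 + (-8) + 7 + 4 + 0 = 15

Answer: 15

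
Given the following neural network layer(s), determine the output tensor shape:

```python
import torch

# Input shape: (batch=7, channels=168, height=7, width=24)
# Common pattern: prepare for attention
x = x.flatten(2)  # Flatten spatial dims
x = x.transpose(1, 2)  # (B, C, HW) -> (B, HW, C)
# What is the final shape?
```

Input: (7, 168, 7, 24) -> after flatten(2): (7, 168, 168) -> Output: (7, 168, 168)

Answer: (7, 168, 168)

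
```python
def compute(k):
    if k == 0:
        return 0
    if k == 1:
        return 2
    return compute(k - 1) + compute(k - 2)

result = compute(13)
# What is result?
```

Build up from base cases: compute(0)=0, compute(1)=2, compute(2)=2, compute(3)=4, compute(4)=6, compute(5)=10, compute(6)=16, ..., compute(13)=466

Answer: 466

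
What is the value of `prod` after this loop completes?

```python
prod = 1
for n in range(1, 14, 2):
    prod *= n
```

Product of 1, 3, 5, ... up to 13
`prod` takes the values: 1 → 3 → 15 → 105 → 945 → 10395 → 135135

Answer: 135135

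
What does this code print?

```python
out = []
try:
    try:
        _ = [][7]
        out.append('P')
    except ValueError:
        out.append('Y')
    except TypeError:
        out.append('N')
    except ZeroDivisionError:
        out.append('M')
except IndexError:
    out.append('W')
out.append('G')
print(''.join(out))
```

Execution trace: 'W' (outer except IndexError) → 'G' (after the try/except). Output: WG

Answer: WG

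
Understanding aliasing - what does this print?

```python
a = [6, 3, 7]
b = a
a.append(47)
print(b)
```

Key concept: basic list aliasing.
Step by step:
`a = [6, 3, 7]` → a = [6, 3, 7]
`b = a` → b = [6, 3, 7] (same object as a)
`a.append(47)` → a = [6, 3, 7, 47] (same object as b); b = [6, 3, 7, 47] (same object as a)
`print(b)` → prints [6, 3, 7, 47]

Answer: [6, 3, 7, 47]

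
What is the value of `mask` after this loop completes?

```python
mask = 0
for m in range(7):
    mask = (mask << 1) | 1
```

Build 7 consecutive 1-bits: 0b1111111
`mask` takes the values: 0 → 1 → 3 → 7 → 15 → 31 → 63 → 127

Answer: 127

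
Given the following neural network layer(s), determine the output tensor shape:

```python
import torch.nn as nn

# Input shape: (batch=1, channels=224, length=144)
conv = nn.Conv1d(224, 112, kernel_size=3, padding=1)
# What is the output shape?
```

Input: (1, 224, 144) -> Output: (1, 112, 144)

Answer: (1, 112, 144)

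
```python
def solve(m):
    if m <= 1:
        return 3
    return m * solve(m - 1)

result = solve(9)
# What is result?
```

solve(9) = 9 * 8 * 7 * 6 * 5 * 4 * 3 * 2 * 3 = 1088640

Answer: 1088640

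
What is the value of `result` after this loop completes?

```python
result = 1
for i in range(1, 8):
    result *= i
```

7! = 5040
`result` takes the values: 1 → 2 → 6 → 24 → 120 → 720 → 5040

Answer: 5040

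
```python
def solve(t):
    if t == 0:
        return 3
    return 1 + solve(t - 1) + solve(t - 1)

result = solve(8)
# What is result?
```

solve(t) = 1 + 2·solve(t-1), solve(0)=3. Closed form: (3+1)·2^8 - 1 = 1023.

Answer: 1023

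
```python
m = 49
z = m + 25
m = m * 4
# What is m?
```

Trace:
`m = 49` → m = 49
`z = m + 25` → z = 74
`m = m * 4` → m = 196
So m = 196

Answer: 196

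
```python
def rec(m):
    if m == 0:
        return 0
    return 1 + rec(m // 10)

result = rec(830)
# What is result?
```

Count of digits of 830: 3

Answer: 3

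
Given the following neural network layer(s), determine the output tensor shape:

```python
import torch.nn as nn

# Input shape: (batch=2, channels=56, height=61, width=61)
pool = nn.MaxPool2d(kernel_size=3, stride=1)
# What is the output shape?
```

Input: (2, 56, 61, 61) -> Output: (2, 56, 59, 59)

Answer: (2, 56, 59, 59)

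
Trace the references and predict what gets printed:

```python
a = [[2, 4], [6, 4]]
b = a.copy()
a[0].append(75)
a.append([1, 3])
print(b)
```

Key concept: shallow copy with nested lists.
Step by step:
`a = [[2, 4], [6, 4]]` → a = [[2, 4], [6, 4]]
`b = a.copy()` → b = [[2, 4], [6, 4]]
`a[0].append(75)` → a = [[2, 4, 75], [6, 4]]; b = [[2, 4, 75], [6, 4]]
`a.append([1, 3])` → a = [[2, 4, 75], [6, 4], [1, 3]]
`print(b)` → prints [[2, 4, 75], [6, 4]]

Answer: [[2, 4, 75], [6, 4]]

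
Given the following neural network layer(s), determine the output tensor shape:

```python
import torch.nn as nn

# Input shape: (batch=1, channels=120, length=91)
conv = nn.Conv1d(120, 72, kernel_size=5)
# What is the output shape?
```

Input: (1, 120, 91) -> Output: (1, 72, 87)

Answer: (1, 72, 87)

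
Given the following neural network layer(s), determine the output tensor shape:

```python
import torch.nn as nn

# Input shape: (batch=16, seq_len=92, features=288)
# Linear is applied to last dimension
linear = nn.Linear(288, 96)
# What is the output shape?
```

Input: (16, 92, 288) -> Output: (16, 92, 96)

Answer: (16, 92, 96)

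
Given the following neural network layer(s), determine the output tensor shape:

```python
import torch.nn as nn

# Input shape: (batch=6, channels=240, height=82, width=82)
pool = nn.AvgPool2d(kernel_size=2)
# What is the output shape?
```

Input: (6, 240, 82, 82) -> Output: (6, 240, 41, 41)

Answer: (6, 240, 41, 41)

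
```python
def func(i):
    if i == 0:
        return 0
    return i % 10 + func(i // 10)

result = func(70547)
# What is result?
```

Sum of digits of 70547: 7 + 4 + 5 + 0 + 7 = 23

Answer: 23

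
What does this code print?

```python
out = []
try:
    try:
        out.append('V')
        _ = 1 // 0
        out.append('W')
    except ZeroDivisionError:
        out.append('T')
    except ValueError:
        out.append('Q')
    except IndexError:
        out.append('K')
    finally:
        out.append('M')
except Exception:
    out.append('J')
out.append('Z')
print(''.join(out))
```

Execution trace: 'V' (inner try body) → 'T' (inner except ZeroDivisionError) → 'M' (inner finally) → 'Z' (after the try/except). Output: VTMZ

Answer: VTMZ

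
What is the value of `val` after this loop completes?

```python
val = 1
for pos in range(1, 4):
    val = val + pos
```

Start at 1, add 1 through 3
`val` takes the values: 1 → 2 → 4 → 7

Answer: 7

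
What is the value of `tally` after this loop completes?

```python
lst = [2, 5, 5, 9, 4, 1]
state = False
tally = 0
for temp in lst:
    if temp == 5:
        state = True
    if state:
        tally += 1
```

Count elements after first 5 in [2, 5, 5, 9, 4, 1]
`tally` takes the values: 0 → 1 → 2 → 3 → 4 → 5

Answer: 5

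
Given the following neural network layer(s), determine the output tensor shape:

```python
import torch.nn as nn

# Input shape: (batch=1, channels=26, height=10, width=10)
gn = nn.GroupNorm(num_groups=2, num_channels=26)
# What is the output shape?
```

Input: (1, 26, 10, 10) -> Output: (1, 26, 10, 10)

Answer: (1, 26, 10, 10)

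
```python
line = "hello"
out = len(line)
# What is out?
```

Trace:
`line = "hello"` → line = 'hello'
`out = len(line)` → out = 5
So out = 5

Answer: 5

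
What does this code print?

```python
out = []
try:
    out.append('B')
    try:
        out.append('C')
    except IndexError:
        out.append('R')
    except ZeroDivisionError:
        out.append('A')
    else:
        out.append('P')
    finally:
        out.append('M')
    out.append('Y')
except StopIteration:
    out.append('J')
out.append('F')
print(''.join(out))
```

Execution trace: 'B' (try body) → 'C' (inner try body, no exception) → 'P' (inner else) → 'M' (inner finally) → 'Y' (try body, no exception) → 'F' (after the try/except). Output: BCPMYF

Answer: BCPMYF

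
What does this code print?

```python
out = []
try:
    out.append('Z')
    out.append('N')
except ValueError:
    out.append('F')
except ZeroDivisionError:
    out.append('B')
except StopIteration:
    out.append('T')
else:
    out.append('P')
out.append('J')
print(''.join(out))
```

Execution trace: 'Z' (try body) → 'N' (try body, no exception) → 'P' (else) → 'J' (after the try/except). Output: ZNPJ

Answer: ZNPJ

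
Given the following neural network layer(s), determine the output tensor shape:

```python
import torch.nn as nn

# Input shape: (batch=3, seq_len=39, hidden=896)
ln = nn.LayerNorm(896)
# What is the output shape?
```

Input: (3, 39, 896) -> Output: (3, 39, 896)

Answer: (3, 39, 896)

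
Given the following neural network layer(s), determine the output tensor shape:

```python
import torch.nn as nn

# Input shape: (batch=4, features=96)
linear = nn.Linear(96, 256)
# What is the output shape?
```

Input: (4, 96) -> Output: (4, 256)

Answer: (4, 256)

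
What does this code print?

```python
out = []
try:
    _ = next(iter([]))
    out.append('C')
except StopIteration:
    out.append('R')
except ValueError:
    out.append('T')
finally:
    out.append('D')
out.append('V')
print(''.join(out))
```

Execution trace: 'R' (except StopIteration) → 'D' (finally) → 'V' (after the try/except). Output: RDV

Answer: RDV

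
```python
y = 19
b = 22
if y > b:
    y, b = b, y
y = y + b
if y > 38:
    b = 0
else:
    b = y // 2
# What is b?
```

Trace:
`y = 19` → y = 19
`b = 22` → b = 22
`if y > b: ...` → y > b is False → no variable changes
`y = y + b` → y = 41
`if y > 38: ...` → y > 38 is True → b = 0
So b = 0

Answer: 0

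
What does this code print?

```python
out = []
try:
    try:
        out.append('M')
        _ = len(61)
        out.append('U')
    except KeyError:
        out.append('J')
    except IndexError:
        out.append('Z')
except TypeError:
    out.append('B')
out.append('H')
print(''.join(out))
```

Execution trace: 'M' (try body) → 'B' (outer except TypeError) → 'H' (after the try/except). Output: MBH

Answer: MBH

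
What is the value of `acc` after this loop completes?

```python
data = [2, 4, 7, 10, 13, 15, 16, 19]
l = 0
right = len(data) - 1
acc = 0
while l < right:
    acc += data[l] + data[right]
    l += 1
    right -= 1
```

Sum of pairs from ends
`acc` takes the values: 0 → 21 → 41 → 63 → 86

Answer: 86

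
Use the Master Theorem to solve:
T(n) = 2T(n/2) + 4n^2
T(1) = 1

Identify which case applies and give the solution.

a=2, b=2, f(n)=4n^2. log_2(2) = 1. Since c=2 > 1 and the regularity condition holds (2(n/2)^2 = (2/2^2)n^2 with 2/2^2 < 1), Case 3 applies: T(n) = Θ(f(n)) = O(n^2).

Answer: O(n^2) - Case 3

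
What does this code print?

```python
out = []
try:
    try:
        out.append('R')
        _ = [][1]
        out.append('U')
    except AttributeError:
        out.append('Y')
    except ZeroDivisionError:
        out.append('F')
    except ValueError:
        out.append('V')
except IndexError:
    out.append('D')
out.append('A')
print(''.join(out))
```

Execution trace: 'R' (inner try body) → 'D' (outer except IndexError) → 'A' (after the try/except). Output: RDA

Answer: RDA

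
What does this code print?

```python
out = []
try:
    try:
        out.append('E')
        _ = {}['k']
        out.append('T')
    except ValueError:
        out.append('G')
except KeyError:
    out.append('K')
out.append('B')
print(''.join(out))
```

Execution trace: 'E' (try body) → 'K' (outer except KeyError) → 'B' (after the try/except). Output: EKB

Answer: EKB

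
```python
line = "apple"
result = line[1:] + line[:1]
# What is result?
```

Trace:
`line = "apple"` → line = 'apple'
`result = line[1:] + line[:1]` → result = 'pplea'
So result = 'pplea'

Answer: 'pplea'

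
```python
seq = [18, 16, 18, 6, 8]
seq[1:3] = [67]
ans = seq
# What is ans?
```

Trace:
`seq = [18, 16, 18, 6, 8]` → seq = [18, 16, 18, 6, 8]
`seq[1:3] = [67]` → seq = [18, 67, 6, 8]
`ans = seq` → ans = [18, 67, 6, 8]
So ans = [18, 67, 6, 8]

Answer: [18, 67, 6, 8]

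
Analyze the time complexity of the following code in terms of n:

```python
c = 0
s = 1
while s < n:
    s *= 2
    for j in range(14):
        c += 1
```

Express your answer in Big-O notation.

Each loop level contributes: log n × 1. Multiplying the contributions gives O(log n).

Answer: O(log n)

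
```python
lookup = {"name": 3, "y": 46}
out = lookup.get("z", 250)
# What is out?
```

Trace:
`lookup = {"name": 3, "y": 46}` → lookup = {'name': 3, 'y': 46}
`out = lookup.get("z", 250)` → out = 250
So out = 250

Answer: 250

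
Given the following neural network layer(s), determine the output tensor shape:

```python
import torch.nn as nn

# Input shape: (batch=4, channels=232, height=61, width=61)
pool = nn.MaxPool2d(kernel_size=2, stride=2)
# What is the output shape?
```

Input: (4, 232, 61, 61) -> Output: (4, 232, 30, 30)

Answer: (4, 232, 30, 30)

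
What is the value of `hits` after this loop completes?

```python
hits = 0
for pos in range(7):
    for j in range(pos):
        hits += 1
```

Triangle number: 0+1+2+...+6
`hits` takes the values: 0 → 1 → 2 → 3 → 4 → 5 → 6 → 7 → 8 → 9 → 10 → 11 → 12 → 13 → 14 → 15 → 16 → 17 → 18 → 19 → 20 → 21

Answer: 21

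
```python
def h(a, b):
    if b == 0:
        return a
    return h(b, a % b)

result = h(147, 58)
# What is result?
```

h(147, 58) -> h(58, 31) -> h(31, 27) -> h(27, 4) -> h(4, 3) -> h(3, 1) -> h(1, 0) -> 1

Answer: 1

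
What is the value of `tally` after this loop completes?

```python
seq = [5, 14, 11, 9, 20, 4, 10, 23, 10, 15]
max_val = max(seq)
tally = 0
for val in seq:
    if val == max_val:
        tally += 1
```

Count of max value 23 in [5, 14, 11, 9, 20, 4, 10, 23, 10, 15]
`tally` takes the values: 0 → 1

Answer: 1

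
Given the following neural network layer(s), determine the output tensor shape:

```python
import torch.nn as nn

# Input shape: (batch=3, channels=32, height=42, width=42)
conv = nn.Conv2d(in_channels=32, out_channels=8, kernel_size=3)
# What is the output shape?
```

Input: (3, 32, 42, 42) -> Output: (3, 8, 40, 40)

Answer: (3, 8, 40, 40)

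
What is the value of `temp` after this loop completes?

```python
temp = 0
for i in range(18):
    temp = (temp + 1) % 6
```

Increment mod 6, 18 times = 0
`temp` takes the values: 0 → 1 → 2 → 3 → 4 → 5 → 0 → 1 → 2 → 3 → 4 → 5 → 0 → 1 → 2 → 3 → 4 → 5 → 0

Answer: 0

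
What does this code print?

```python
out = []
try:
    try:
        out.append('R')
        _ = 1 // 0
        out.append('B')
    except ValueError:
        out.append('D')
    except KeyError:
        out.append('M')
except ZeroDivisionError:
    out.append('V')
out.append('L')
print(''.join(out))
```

Execution trace: 'R' (try body) → 'V' (outer except ZeroDivisionError) → 'L' (after the try/except). Output: RVL

Answer: RVL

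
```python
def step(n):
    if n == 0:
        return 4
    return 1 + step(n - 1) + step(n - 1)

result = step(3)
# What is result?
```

step(n) = 1 + 2·step(n-1), step(0)=4. Closed form: (4+1)·2^3 - 1 = 39.

Answer: 39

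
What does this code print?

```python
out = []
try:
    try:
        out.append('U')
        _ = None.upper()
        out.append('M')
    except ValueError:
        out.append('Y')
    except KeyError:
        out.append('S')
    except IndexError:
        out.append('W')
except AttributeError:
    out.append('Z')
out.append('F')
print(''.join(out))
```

Execution trace: 'U' (try body) → 'Z' (outer except AttributeError) → 'F' (after the try/except). Output: UZF

Answer: UZF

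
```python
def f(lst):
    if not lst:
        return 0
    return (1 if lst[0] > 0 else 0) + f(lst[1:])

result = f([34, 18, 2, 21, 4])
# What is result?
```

Count of positive elements in [34, 18, 2, 21, 4] = 5

Answer: 5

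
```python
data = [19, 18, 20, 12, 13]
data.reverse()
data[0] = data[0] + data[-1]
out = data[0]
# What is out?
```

Trace:
`data = [19, 18, 20, 12, 13]` → data = [19, 18, 20, 12, 13]
`data.reverse()` → data = [13, 12, 20, 18, 19]
`data[0] = data[0] + data[-1]` → data = [32, 12, 20, 18, 19]
`out = data[0]` → out = 32
So out = 32

Answer: 32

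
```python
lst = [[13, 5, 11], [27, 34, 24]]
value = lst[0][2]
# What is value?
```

Trace:
`lst = [[13, 5, 11], [27, 34, 24]]` → lst = [[13, 5, 11], [27, 34, 24]]
`value = lst[0][2]` → value = 11
So value = 11

Answer: 11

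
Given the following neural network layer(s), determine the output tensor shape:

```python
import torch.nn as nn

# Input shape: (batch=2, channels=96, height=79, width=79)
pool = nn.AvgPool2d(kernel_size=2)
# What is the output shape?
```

Input: (2, 96, 79, 79) -> Output: (2, 96, 39, 39)

Answer: (2, 96, 39, 39)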